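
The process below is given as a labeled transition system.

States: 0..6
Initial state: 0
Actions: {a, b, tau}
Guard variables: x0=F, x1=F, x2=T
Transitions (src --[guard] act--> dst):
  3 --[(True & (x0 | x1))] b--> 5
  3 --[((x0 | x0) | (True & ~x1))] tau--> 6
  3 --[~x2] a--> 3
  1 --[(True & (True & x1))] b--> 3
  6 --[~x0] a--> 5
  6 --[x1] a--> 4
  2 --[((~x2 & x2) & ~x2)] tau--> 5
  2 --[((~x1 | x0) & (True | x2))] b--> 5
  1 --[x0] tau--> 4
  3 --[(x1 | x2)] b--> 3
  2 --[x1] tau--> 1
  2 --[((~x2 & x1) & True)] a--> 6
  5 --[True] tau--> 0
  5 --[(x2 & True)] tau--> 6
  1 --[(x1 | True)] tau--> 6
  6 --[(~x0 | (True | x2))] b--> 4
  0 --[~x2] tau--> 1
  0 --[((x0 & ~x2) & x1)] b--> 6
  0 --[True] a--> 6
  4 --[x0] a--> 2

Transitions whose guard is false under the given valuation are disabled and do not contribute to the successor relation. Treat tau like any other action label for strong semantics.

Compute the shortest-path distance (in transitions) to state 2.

Breadth-first toward 2:
  depth 0: {0}
  depth 1: {6}
  depth 2: {4,5}
2 never appears.

Answer: UNREACHABLE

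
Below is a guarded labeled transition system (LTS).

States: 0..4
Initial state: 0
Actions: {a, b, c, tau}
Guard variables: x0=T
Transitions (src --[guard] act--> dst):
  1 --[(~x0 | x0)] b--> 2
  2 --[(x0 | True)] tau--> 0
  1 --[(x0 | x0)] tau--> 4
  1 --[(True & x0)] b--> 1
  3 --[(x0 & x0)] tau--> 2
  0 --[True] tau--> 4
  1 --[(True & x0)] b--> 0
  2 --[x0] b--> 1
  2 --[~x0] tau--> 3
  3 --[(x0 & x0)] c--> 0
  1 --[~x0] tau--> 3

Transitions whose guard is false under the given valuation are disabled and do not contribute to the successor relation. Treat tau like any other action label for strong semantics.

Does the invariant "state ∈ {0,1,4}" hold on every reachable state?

Inv-set: {0,1,4}
R = {0,4}
  0: ✓
  4: ✓

Answer: INVARIANT HOLDS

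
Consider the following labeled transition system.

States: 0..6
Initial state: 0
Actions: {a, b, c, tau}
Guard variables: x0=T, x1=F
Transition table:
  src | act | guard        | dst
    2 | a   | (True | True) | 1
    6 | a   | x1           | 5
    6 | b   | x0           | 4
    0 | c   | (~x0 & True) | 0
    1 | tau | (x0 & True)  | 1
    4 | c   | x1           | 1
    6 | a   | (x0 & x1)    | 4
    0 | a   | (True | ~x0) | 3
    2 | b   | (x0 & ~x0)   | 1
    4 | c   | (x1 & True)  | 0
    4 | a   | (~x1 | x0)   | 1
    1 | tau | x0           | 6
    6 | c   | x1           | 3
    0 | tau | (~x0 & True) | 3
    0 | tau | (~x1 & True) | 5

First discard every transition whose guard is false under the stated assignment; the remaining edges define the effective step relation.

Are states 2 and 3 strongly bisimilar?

Answer: NOT BISIMILAR

Working:
Refine partition for ~:
  P[0] = {{0,1,2,3,4,5,6}}
  P[1] = {{0},{1},{2,4},{3,5},{6}}
Fixed point at round 2; 5 class(es).
2∈{2,4}, 3∈{3,5}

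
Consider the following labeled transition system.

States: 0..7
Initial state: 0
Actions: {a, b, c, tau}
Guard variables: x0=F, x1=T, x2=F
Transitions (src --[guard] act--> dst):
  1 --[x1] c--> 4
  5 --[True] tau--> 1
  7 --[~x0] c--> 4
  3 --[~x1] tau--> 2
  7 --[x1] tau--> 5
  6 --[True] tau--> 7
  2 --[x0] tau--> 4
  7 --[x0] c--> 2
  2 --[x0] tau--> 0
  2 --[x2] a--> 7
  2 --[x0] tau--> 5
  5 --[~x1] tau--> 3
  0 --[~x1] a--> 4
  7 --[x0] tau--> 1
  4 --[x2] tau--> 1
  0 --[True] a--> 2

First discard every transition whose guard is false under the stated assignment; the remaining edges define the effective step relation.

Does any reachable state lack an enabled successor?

Answer: DEADLOCK at state 2

Trace:
Reach set: {0,2}
  0: a→2  [1 out]
  2: ∅  [no exit]
trace reaching 2: a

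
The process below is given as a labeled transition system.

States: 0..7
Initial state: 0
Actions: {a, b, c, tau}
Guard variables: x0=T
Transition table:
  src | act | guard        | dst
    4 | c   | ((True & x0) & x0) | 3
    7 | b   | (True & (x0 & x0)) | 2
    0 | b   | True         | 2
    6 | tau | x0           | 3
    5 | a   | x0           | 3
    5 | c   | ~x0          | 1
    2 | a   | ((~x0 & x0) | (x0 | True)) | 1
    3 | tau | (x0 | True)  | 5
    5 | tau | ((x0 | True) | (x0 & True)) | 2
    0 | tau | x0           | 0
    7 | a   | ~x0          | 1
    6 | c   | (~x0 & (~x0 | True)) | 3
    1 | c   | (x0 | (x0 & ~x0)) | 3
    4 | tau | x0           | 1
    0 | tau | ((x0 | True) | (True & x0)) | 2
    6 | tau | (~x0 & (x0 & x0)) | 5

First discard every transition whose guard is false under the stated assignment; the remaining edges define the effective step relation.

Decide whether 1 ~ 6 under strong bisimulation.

Bisimulation quotient by refinement:
  round 0: {{0,1,2,3,4,5,6,7}}
  round 1: {{0},{1},{2},{3,6},{4},{5},{7}}
  round 2: {{0},{1},{2},{3},{4},{5},{6},{7}}
8 equivalence class(es) (converged in 3)
1∈{1}, 6∈{6}

Answer: NOT BISIMILAR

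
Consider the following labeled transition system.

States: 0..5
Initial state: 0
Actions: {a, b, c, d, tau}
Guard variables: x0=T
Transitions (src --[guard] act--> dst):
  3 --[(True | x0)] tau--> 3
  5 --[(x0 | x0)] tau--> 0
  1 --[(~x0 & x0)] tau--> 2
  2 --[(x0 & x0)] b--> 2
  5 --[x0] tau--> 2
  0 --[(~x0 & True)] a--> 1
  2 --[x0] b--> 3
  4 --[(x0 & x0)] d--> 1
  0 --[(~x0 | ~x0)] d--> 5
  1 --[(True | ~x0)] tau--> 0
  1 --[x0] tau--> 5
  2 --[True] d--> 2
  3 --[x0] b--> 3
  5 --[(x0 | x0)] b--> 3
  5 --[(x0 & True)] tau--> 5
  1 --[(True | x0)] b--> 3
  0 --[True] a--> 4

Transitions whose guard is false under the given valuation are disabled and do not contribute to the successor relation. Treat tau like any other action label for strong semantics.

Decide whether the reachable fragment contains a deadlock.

R = {0,1,2,3,4,5}
  0: a→4  [1 exit(s)]
  1: b→3  tau→0  tau→5  [3 exit(s)]
  2: b→2  b→3  d→2  [3 exit(s)]
  3: b→3  tau→3  [2 exit(s)]
  4: d→1  [1 exit(s)]
  5: b→3  tau→0  tau→2  tau→5  [4 exit(s)]

Answer: DEADLOCK-FREE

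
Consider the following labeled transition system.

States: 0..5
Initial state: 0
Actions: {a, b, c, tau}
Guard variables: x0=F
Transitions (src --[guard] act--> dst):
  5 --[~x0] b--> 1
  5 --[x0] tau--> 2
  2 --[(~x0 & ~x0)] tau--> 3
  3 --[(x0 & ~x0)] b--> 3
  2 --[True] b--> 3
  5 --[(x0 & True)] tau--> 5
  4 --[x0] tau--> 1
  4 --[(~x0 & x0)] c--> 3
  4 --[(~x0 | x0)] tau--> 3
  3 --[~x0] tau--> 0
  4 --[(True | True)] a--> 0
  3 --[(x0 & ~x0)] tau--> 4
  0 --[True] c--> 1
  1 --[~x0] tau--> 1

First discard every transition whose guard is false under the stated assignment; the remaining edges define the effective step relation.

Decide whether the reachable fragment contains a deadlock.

Answer: DEADLOCK-FREE

Analysis:
Reachable = {0,1}
  0: c→1  [1 out]
  1: tau→1  [1 out]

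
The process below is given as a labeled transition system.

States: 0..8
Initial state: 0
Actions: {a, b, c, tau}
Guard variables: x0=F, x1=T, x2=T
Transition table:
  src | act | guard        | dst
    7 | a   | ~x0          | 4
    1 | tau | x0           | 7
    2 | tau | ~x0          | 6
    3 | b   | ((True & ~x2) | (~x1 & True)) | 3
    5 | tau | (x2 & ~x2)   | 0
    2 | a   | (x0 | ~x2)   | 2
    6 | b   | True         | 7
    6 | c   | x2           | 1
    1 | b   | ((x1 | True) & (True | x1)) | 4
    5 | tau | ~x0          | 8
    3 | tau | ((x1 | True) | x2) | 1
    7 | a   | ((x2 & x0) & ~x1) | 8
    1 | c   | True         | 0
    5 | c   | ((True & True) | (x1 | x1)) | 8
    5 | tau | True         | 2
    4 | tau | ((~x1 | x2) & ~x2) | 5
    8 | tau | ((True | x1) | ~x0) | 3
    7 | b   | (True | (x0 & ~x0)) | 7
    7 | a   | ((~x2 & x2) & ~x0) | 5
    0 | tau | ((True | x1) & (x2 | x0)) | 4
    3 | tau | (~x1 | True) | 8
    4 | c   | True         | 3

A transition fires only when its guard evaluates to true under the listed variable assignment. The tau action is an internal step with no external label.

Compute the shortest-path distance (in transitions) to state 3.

Breadth-first toward 3:
  depth 0: {0}
  depth 1: {4}
  depth 2: {3}
depth(3)=2, e.g. tau·c

Answer: 2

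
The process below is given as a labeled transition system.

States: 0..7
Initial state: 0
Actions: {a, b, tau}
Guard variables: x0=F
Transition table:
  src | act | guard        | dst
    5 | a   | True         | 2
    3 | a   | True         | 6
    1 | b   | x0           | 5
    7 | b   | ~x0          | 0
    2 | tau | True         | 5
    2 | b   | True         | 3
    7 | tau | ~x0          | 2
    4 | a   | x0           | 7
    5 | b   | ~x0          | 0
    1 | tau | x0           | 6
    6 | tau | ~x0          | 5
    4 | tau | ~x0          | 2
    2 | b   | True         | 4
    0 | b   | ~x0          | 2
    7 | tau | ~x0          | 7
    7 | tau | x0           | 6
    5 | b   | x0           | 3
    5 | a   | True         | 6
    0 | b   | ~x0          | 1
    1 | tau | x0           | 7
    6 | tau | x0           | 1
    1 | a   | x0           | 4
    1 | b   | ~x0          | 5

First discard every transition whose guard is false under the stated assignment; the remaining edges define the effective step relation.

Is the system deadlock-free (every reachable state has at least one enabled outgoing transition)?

Reach set: {0,1,2,3,4,5,6}
  0: b→1  b→2  [2 out]
  1: b→5  [1 out]
  2: b→3  b→4  tau→5  [3 out]
  3: a→6  [1 out]
  4: tau→2  [1 out]
  5: a→2  a→6  b→0  [3 out]
  6: tau→5  [1 out]

Answer: DEADLOCK-FREE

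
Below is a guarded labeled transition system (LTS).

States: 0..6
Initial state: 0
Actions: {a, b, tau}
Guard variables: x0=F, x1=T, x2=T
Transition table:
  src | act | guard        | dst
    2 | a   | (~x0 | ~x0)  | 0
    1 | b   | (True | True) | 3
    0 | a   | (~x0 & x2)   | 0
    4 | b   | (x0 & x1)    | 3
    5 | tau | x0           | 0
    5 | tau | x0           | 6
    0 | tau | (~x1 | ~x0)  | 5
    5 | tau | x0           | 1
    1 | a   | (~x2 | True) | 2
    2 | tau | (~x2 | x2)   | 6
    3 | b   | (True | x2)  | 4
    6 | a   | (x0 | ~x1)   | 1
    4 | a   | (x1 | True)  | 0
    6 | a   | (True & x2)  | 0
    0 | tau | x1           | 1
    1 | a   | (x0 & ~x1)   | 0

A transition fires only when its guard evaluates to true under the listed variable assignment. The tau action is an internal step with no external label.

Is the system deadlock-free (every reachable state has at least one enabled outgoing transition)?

Reachable = {0,1,2,3,4,5,6}
  0: a→0  tau→1  tau→5  [3 out]
  1: a→2  b→3  [2 out]
  2: a→0  tau→6  [2 out]
  3: b→4  [1 out]
  4: a→0  [1 out]
  5: ∅  [deadlock]
  6: a→0  [1 out]
trace reaching 5: tau

Answer: DEADLOCK at state 5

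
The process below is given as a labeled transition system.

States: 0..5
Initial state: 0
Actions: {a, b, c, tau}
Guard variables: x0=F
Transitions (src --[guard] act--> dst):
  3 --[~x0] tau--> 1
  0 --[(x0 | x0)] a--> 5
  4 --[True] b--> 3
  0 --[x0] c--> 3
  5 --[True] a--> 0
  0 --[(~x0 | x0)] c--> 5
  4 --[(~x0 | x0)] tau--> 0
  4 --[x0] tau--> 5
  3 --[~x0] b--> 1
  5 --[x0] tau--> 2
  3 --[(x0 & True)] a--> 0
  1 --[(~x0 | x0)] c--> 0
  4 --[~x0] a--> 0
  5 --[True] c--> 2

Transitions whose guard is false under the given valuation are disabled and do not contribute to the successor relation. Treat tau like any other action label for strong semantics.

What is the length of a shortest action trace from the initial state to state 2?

Layered search for 2:
  depth 0: {0}
  depth 1: {5}
  depth 2: {2}
first hit 2 at d=2 via c·c

Answer: 2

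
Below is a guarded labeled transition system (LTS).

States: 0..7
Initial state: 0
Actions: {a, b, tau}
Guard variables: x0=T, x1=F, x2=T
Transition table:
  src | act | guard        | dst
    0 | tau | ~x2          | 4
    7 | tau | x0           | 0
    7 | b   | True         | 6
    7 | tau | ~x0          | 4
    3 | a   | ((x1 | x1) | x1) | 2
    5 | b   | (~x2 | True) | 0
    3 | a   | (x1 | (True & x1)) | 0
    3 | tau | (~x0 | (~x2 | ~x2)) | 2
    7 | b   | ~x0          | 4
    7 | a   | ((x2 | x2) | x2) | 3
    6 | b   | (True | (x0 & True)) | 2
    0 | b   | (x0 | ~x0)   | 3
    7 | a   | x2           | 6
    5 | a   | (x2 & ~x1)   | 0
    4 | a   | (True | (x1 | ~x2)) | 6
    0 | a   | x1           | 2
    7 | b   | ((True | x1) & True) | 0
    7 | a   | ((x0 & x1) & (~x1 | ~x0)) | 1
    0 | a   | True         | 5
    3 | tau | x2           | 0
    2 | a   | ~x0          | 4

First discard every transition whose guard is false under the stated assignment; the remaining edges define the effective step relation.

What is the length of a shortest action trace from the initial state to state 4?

Layered search for 4:
  Layer 0: {0}
  Layer 1: {3,5}
4 never appears.

Answer: UNREACHABLE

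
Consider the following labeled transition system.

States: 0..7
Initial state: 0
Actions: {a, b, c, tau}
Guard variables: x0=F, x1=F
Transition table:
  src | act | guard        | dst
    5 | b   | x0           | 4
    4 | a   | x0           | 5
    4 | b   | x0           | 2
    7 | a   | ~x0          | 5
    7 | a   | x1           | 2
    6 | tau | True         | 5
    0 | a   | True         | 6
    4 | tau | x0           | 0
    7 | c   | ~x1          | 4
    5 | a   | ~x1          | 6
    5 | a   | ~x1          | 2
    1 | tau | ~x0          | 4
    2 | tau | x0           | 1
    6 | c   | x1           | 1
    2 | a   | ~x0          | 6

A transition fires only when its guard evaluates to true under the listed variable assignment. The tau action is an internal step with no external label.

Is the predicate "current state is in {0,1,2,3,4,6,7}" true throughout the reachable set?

Inv-set: {0,1,2,3,4,6,7}
R = {0,2,5,6}
  0: ok
  2: ok
  5: VIOLATES
  6: ok
counterexample path to 5: a·tau

Answer: INVARIANT VIOLATED at state 5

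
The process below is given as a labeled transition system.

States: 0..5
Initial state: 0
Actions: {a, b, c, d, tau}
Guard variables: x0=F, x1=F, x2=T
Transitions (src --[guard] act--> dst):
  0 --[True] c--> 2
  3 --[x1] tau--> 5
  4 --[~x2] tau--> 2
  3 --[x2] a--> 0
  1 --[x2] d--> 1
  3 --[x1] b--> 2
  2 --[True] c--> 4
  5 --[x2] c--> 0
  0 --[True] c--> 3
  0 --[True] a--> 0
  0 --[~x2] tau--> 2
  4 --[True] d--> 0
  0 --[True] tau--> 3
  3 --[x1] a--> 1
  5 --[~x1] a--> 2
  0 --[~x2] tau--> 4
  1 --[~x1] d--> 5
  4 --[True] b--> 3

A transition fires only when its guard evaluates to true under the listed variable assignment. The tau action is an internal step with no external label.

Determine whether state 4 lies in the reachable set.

After dropping false guards: 12 live edges.
L0 = {0}
L1 = {2,3}  now seen {0,2,3}
L2 = {4}  now seen {0,2,3,4}
R = {0,2,3,4}
trace reaching 4: c·c

Answer: REACHABLE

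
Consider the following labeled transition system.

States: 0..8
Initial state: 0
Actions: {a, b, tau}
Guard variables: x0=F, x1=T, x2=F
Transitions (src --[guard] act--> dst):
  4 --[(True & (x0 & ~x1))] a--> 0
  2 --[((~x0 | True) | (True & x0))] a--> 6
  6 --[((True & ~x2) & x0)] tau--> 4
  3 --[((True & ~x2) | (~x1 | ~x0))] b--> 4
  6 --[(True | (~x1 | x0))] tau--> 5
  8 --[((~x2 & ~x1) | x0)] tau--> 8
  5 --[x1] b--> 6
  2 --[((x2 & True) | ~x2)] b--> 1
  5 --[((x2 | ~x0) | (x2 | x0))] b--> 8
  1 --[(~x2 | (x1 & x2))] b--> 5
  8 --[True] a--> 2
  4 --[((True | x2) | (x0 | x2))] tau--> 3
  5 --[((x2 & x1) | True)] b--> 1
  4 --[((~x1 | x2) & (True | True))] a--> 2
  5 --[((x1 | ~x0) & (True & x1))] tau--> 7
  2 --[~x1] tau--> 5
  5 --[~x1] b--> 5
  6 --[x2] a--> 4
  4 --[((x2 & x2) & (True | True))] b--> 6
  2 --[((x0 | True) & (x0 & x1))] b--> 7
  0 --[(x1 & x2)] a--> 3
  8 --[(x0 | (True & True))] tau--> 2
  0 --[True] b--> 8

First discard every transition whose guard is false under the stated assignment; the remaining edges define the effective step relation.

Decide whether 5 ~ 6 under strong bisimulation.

Refine partition for ~:
  round 0: {{0,1,2,3,4,5,6,7,8}}
  round 1: {{0,1,3},{2},{4,6},{5},{7},{8}}
  round 2: {{0},{1},{2},{3},{4},{5},{6},{7},{8}}
9 equivalence class(es) (converged in 3)
[5]={5}  [6]={6}

Answer: NOT BISIMILAR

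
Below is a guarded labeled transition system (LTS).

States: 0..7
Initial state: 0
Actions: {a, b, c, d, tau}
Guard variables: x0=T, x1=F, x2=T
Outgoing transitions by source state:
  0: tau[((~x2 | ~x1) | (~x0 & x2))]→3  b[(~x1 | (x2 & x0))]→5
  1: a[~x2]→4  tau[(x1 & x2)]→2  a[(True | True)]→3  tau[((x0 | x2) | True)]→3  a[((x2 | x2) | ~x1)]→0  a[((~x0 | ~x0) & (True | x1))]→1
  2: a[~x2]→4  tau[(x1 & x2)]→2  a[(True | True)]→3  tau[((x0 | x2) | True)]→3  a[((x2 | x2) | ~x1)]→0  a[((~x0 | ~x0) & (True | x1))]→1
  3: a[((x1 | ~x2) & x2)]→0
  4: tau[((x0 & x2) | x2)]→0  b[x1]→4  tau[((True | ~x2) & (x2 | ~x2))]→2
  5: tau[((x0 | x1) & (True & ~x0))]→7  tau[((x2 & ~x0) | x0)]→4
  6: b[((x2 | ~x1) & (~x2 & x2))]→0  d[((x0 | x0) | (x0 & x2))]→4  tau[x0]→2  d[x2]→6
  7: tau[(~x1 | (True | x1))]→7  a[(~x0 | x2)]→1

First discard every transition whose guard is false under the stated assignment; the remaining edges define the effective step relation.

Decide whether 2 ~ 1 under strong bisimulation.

Answer: BISIMILAR

Working:
Compute ~ classes (split until stable):
  P[0] = {{0,1,2,3,4,5,6,7}}
  P[1] = {{0},{1,2,7},{3},{4,5},{6}}
  P[2] = {{0},{1,2},{3},{4},{5},{6},{7}}
7 equivalence class(es) (converged in 3)
[2]={1,2}  [1]={1,2}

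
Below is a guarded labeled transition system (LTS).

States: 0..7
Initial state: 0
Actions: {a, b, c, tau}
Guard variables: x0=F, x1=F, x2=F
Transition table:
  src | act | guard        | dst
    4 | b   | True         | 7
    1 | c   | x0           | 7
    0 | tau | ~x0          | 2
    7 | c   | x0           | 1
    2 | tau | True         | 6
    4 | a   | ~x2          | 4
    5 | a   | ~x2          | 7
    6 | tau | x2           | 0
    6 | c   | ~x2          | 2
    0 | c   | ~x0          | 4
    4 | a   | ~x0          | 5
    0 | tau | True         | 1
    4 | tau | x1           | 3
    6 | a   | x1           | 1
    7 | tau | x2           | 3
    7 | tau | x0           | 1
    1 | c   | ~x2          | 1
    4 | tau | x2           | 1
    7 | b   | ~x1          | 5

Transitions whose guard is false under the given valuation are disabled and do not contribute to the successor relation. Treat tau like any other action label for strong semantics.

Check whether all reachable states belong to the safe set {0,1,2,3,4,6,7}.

Answer: INVARIANT VIOLATED at state 5

Analysis:
Safe = {0,1,2,3,4,6,7}
Reach set: {0,1,2,4,5,6,7}
  0: ok
  1: ok
  2: ok
  4: ok
  5: ✗ unsafe
  6: ok
  7: ok
counterexample path to 5: c·a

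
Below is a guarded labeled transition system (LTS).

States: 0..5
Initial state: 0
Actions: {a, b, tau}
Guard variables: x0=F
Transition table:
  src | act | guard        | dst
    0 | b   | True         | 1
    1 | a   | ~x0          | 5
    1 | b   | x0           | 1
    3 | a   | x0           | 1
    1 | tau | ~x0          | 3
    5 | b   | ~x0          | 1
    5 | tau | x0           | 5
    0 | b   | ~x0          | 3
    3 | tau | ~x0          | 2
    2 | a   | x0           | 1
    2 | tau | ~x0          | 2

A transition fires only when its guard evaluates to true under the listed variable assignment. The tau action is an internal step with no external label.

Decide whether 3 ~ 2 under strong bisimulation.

Answer: BISIMILAR

Working:
Bisimulation quotient by refinement:
  P[0] = {{0,1,2,3,4,5}}
  P[1] = {{0,5},{1},{2,3},{4}}
  P[2] = {{0},{1},{2,3},{4},{5}}
stable after 3 split(s): 5 block(s)
3∈{2,3}, 2∈{2,3}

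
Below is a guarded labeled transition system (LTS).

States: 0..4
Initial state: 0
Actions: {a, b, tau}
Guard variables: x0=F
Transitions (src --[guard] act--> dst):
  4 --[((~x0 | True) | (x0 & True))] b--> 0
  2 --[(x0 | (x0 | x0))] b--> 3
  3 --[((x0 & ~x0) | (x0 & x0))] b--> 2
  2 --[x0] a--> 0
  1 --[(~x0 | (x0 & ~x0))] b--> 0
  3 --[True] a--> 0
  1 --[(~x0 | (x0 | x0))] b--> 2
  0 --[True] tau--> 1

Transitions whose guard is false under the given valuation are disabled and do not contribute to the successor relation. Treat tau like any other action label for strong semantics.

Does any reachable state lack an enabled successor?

Answer: DEADLOCK at state 2

Analysis:
Reachable = {0,1,2}
  0: tau→1  [deg 1]
  1: b→0  b→2  [deg 2]
  2: ∅  [STUCK]
trace reaching 2: tau·b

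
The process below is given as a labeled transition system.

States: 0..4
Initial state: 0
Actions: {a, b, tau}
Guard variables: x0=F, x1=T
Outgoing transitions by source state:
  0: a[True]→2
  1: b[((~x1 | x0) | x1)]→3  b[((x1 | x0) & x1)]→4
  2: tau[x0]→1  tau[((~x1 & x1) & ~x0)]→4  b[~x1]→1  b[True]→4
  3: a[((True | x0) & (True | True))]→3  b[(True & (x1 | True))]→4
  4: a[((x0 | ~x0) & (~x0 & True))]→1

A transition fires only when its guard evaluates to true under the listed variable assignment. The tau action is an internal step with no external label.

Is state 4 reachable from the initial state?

Answer: REACHABLE

Trace:
After dropping false guards: 7 live edges.
Layer 0: {0}
Layer 1: {2}  total {0,2}
Layer 2: {4}  total {0,2,4}
Layer 3: {1}  total {0,1,2,4}
Layer 4: {3}  total {0,1,2,3,4}
Reach set: {0,1,2,3,4}
witness 4: a·b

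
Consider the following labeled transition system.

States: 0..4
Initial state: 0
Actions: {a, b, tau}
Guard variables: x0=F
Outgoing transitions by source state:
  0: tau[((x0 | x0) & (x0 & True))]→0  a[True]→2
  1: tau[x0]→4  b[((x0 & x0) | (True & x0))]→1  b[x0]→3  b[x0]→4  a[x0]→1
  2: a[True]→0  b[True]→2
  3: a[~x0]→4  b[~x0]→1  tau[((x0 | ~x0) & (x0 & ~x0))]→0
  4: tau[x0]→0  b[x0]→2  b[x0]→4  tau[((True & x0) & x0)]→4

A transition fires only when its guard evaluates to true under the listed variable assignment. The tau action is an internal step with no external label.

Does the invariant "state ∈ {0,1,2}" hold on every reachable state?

Allowed set {0,1,2}
Reachable = {0,2}
  0: safe
  2: safe

Answer: INVARIANT HOLDS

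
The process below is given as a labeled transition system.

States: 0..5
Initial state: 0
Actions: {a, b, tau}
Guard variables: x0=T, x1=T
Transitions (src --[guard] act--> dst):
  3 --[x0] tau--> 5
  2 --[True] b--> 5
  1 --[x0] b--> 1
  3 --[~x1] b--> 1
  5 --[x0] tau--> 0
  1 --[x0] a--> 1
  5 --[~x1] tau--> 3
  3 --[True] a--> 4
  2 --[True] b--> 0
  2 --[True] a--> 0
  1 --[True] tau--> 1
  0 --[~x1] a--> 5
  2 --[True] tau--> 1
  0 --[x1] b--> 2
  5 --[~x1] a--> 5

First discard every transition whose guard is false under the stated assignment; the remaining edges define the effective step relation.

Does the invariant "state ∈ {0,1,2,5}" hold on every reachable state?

Allowed set {0,1,2,5}
Reach set: {0,1,2,5}
  0: safe
  1: safe
  2: safe
  5: safe

Answer: INVARIANT HOLDS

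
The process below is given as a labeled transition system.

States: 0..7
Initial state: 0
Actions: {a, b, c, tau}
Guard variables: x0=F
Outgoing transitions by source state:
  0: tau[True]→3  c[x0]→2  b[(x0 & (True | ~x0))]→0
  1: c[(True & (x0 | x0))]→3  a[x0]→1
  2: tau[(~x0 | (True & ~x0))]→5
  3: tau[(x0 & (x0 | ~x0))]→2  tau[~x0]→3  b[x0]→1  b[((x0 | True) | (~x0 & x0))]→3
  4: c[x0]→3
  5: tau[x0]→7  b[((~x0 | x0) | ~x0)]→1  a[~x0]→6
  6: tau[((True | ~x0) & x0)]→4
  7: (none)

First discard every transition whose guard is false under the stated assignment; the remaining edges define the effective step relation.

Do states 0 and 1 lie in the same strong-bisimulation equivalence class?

Refine partition for ~:
  P[0] = {{0,1,2,3,4,5,6,7}}
  P[1] = {{0,2},{1,4,6,7},{3},{5}}
  P[2] = {{0},{1,4,6,7},{2},{3},{5}}
stable after 3 split(s): 5 block(s)
[0]={0}  [1]={1,4,6,7}

Answer: NOT BISIMILAR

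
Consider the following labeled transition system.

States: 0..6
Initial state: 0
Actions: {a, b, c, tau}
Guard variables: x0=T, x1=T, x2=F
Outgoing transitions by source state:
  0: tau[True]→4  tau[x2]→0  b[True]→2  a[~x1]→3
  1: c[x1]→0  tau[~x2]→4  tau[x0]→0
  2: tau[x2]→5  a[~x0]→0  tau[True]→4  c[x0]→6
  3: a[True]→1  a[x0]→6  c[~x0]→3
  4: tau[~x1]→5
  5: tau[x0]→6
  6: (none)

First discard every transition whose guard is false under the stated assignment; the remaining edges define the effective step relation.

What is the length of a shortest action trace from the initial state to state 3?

Answer: UNREACHABLE

Trace:
Layered search for 3:
  L0 = {0}
  L1 = {2,4}
  L2 = {6}
3 never appears.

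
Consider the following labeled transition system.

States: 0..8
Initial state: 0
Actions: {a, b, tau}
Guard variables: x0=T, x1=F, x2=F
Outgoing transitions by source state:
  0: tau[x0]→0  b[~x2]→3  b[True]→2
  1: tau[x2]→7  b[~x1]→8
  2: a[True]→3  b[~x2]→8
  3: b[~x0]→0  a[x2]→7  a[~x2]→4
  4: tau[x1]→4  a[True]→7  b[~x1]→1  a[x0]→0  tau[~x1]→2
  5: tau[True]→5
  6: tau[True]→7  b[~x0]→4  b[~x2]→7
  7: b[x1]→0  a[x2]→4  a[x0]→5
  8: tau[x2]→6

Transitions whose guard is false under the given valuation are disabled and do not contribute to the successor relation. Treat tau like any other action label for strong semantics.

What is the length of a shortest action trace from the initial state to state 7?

BFS to 7:
  L0 = {0}
  L1 = {2,3}
  L2 = {4,8}
  L3 = {1,7}
first hit 7 at d=3 via b·a·a

Answer: 3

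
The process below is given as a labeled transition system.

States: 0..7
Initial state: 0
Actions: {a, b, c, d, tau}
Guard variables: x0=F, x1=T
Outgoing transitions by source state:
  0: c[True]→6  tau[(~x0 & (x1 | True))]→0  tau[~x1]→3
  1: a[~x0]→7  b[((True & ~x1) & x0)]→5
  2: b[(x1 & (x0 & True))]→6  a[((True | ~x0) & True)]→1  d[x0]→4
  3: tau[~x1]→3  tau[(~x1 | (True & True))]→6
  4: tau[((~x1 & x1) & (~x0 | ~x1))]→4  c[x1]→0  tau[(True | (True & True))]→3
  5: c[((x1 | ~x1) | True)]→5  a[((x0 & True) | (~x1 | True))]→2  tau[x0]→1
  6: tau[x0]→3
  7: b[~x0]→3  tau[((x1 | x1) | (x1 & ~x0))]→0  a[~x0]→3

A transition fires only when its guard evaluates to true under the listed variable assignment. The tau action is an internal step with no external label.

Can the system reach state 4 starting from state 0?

Answer: UNREACHABLE

Trace:
Guard filter leaves 12 enabled edge(s).
L0 = {0}
L1 = {6}  cumulative {0,6}
R = {0,6}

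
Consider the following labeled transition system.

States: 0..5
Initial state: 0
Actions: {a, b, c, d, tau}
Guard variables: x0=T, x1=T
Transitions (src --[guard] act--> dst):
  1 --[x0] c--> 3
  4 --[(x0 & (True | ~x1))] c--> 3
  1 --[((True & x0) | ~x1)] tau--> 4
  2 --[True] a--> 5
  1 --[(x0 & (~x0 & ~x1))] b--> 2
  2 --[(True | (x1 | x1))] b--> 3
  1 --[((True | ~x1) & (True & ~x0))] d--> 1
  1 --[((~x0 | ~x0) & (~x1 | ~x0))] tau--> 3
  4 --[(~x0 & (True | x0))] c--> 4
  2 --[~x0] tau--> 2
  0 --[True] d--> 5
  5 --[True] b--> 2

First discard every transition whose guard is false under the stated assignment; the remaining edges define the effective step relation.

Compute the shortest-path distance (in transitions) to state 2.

Answer: 2

Working:
BFS to 2:
  depth 0: {0}
  depth 1: {5}
  depth 2: {2}
first hit 2 at d=2 via d·b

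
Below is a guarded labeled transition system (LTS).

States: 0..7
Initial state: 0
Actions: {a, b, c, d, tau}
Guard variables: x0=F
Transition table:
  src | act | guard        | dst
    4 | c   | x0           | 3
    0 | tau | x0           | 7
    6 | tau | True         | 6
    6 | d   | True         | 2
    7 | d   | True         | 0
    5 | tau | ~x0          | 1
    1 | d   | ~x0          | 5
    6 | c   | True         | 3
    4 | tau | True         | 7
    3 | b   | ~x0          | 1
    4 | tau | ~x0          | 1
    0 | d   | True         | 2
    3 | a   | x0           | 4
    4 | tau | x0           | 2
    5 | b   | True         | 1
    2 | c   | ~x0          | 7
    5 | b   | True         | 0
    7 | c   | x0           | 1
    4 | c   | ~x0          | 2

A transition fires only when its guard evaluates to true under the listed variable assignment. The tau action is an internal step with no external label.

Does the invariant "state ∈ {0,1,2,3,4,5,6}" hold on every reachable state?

Answer: INVARIANT VIOLATED at state 7

Trace:
Inv-set: {0,1,2,3,4,5,6}
Reach set: {0,2,7}
  0: safe
  2: safe
  7: outside
reach 7 via d·c — violates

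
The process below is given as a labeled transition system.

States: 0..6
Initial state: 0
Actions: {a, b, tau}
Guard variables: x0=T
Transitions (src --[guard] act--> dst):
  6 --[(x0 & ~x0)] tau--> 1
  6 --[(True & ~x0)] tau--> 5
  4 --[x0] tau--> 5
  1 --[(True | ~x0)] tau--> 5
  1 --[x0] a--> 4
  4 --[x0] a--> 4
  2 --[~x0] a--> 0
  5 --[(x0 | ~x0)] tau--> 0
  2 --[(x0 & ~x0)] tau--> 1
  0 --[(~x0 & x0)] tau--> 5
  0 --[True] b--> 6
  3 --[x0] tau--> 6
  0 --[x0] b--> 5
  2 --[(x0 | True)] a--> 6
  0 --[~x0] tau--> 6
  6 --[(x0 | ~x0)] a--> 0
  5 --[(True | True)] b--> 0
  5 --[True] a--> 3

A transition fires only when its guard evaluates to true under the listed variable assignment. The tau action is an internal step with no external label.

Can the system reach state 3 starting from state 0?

Answer: REACHABLE

Analysis:
After dropping false guards: 12 live edges.
L0 = {0}
L1 = {5,6}  now seen {0,5,6}
L2 = {3}  now seen {0,3,5,6}
R = {0,3,5,6}
Path to 3: b·a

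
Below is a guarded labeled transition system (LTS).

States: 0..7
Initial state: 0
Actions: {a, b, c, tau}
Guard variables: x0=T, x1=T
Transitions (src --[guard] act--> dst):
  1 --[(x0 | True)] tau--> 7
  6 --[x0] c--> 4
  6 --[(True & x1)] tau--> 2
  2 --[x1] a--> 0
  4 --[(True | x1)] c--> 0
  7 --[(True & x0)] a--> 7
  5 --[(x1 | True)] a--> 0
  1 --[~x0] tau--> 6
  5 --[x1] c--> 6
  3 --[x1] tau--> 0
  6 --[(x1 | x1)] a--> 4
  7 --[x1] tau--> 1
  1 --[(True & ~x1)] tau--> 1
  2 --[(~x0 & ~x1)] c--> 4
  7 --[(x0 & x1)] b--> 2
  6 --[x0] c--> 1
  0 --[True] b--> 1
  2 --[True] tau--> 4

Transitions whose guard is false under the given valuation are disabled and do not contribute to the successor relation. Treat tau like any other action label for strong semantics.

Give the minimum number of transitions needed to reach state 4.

Layered search for 4:
  Layer 0: {0}
  Layer 1: {1}
  Layer 2: {7}
  Layer 3: {2}
  Layer 4: {4}
4 enters at depth 4; path b·tau·b·tau

Answer: 4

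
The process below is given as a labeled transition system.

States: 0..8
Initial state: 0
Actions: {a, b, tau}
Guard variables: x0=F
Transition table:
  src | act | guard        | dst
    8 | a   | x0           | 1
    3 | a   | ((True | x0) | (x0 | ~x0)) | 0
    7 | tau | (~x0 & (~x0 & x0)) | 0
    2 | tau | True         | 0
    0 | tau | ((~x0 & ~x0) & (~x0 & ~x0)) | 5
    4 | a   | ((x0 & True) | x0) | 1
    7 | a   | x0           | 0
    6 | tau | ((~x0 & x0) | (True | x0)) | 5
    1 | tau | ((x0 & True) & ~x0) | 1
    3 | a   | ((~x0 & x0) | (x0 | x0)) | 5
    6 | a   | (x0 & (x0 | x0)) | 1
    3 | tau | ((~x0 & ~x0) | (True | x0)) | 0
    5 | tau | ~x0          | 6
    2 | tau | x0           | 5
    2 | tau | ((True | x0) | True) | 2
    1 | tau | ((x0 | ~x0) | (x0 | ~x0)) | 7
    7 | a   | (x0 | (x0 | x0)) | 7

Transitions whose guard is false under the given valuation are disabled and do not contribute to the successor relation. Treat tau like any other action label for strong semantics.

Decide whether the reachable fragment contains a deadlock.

Reachable = {0,5,6}
  0: tau→5  [deg 1]
  5: tau→6  [deg 1]
  6: tau→5  [deg 1]

Answer: DEADLOCK-FREE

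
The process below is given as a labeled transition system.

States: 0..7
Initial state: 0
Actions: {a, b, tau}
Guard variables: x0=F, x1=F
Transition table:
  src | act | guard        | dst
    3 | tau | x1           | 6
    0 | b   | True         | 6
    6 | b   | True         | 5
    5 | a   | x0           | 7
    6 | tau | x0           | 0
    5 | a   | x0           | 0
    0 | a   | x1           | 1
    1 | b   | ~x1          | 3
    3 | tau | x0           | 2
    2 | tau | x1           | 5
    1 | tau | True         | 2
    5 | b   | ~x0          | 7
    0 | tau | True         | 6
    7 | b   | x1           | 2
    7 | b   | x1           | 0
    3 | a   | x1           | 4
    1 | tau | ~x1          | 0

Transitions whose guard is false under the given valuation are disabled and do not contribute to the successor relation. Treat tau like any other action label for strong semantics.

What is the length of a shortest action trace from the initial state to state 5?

Answer: 2

Trace:
Breadth-first toward 5:
  L0 = {0}
  L1 = {6}
  L2 = {5}
5 enters at depth 2; path b·b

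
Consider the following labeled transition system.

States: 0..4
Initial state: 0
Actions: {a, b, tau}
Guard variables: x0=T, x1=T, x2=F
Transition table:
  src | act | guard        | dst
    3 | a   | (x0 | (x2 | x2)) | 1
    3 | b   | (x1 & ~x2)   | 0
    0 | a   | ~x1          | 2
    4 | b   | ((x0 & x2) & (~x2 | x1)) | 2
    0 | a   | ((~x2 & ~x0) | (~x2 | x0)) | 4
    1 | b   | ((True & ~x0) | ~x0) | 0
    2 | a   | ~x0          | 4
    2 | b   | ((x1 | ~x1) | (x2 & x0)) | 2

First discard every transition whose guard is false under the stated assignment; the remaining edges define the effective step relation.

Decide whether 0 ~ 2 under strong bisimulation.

Bisimulation quotient by refinement:
  π0 = {{0,1,2,3,4}}
  π1 = {{0},{1,4},{2},{3}}
Fixed point at round 2; 4 class(es).
0∈{0}, 2∈{2}

Answer: NOT BISIMILAR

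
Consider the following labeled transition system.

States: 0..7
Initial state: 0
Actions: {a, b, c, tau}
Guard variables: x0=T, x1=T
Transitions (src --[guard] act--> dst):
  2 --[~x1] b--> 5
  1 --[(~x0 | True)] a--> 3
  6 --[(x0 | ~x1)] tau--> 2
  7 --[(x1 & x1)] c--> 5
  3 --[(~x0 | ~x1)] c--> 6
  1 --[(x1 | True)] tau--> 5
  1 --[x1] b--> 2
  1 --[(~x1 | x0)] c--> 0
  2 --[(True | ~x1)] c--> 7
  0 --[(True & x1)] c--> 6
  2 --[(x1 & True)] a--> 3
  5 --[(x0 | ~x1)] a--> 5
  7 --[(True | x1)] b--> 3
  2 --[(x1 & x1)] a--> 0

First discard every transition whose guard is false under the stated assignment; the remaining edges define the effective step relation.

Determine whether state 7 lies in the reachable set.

Guard filter leaves 12 enabled edge(s).
L0 = {0}
L1 = {6}  now seen {0,6}
L2 = {2}  now seen {0,2,6}
L3 = {3,7}  now seen {0,2,3,6,7}
L4 = {5}  now seen {0,2,3,5,6,7}
R = {0,2,3,5,6,7}
trace reaching 7: c·tau·c

Answer: REACHABLE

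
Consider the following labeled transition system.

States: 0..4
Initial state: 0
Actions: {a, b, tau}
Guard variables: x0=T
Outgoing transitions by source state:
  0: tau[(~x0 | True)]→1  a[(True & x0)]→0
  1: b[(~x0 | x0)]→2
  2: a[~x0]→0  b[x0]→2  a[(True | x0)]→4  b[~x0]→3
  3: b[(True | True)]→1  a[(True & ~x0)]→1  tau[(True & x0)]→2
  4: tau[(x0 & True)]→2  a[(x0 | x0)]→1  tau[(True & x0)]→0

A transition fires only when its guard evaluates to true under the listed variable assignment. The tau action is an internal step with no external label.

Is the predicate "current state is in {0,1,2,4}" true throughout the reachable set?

Inv-set: {0,1,2,4}
Reachable = {0,1,2,4}
  0: safe
  1: safe
  2: safe
  4: safe

Answer: INVARIANT HOLDS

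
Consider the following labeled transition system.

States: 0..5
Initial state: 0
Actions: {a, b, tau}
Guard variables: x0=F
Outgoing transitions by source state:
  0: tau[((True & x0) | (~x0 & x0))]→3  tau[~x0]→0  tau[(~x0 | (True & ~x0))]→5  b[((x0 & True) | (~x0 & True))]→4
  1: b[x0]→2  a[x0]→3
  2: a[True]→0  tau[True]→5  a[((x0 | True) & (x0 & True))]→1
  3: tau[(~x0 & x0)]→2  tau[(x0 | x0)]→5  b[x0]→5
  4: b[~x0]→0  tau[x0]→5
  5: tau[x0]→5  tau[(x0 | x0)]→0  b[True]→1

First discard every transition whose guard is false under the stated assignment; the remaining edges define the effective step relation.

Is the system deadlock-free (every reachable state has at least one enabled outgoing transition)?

Answer: DEADLOCK at state 1

Analysis:
Reach set: {0,1,4,5}
  0: b→4  tau→0  tau→5  [3 out]
  1: ∅  [no exit]
  4: b→0  [1 out]
  5: b→1  [1 out]
trace reaching 1: tau·b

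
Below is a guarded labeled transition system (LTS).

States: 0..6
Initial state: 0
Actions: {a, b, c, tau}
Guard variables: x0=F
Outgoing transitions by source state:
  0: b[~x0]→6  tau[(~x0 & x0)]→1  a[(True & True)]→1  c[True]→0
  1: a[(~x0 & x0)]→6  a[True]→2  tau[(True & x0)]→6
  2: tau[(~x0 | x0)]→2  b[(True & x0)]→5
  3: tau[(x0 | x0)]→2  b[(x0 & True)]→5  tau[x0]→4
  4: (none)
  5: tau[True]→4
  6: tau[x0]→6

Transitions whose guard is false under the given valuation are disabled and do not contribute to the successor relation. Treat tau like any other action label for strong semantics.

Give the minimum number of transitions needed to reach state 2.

Answer: 2

Working:
Breadth-first toward 2:
  L0 = {0}
  L1 = {1,6}
  L2 = {2}
first hit 2 at d=2 via a·a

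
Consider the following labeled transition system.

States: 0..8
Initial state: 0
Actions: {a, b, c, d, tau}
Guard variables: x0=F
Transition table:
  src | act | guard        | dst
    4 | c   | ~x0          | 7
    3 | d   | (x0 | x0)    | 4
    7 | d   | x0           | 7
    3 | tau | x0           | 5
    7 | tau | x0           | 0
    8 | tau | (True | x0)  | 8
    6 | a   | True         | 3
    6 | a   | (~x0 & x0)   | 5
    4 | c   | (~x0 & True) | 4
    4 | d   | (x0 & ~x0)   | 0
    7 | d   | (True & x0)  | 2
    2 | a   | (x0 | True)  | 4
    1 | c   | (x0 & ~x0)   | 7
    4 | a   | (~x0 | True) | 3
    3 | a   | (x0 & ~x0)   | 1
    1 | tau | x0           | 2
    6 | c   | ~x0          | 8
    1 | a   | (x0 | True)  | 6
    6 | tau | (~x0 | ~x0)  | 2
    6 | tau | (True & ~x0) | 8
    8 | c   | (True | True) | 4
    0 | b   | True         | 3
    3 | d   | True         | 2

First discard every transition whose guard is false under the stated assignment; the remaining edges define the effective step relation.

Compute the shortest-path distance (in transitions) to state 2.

Breadth-first toward 2:
  Layer 0: {0}
  Layer 1: {3}
  Layer 2: {2}
first hit 2 at d=2 via b·d

Answer: 2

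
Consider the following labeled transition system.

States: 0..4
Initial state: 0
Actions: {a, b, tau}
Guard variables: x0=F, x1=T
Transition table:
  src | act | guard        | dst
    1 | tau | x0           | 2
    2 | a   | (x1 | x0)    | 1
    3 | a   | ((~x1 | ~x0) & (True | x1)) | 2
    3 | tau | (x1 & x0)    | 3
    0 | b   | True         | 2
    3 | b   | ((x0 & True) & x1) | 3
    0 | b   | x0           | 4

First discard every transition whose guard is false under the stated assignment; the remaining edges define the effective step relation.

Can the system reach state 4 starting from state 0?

3 transition(s) survive guard evaluation.
Layer 0: {0}
Layer 1: {2}  total {0,2}
Layer 2: {1}  total {0,1,2}
R = {0,1,2}

Answer: UNREACHABLE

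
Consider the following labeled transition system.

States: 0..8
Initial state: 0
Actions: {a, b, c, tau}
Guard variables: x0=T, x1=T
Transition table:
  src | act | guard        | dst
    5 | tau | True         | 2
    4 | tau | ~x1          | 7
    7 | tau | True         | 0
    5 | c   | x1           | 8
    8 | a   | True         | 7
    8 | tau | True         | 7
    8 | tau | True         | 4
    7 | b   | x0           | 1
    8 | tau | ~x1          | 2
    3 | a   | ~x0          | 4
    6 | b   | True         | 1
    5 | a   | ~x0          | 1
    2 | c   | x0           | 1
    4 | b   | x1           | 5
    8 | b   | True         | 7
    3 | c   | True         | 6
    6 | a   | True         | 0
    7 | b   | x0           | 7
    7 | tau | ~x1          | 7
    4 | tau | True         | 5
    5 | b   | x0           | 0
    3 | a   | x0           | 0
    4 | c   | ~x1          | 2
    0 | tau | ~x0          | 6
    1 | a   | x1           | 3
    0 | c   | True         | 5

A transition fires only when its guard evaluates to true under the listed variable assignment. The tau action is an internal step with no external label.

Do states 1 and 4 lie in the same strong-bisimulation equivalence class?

Answer: NOT BISIMILAR

Trace:
Compute ~ classes (split until stable):
  π0 = {{0,1,2,3,4,5,6,7,8}}
  π1 = {{0,2},{1},{3},{4,7},{5},{6},{8}}
  π2 = {{0},{1},{2},{3},{4},{5},{6},{7},{8}}
stable after 3 split(s): 9 block(s)
1∈{1}, 4∈{4}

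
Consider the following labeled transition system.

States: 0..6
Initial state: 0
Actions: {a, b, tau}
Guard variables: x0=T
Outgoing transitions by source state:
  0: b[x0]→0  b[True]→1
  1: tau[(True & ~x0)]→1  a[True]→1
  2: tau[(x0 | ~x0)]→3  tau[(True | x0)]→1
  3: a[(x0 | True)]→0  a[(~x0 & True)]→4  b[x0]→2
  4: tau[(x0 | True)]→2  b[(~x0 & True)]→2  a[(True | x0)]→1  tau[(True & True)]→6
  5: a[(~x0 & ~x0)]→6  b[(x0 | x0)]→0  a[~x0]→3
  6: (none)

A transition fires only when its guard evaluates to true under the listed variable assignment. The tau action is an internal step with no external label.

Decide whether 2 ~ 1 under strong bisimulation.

Answer: NOT BISIMILAR

Working:
Refine partition for ~:
  P[0] = {{0,1,2,3,4,5,6}}
  P[1] = {{0,5},{1},{2},{3},{4},{6}}
  P[2] = {{0},{1},{2},{3},{4},{5},{6}}
7 equivalence class(es) (converged in 3)
class of 2: {2}; class of 1: {1}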